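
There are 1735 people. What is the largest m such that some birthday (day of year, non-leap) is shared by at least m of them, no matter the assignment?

There are 365 possible values for birthday (day of year, non-leap). With 1735 people and 365 categories, by pigeonhole: ceiling(1735/365).

Final answer: 5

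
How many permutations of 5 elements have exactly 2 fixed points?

Choose which 2 elements are fixed: C(5,2) = 10.
Derange the remaining 3 using D(j) = (j-1)(D(j-1) + D(j-2)), D(0)=1, D(1)=0: D(2)=1, D(3)=2.
Total: 10 x 2.

Final answer: C(5,2) D(3) = 20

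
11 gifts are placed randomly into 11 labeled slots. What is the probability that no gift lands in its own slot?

Derangements satisfy D(n) = (n-1)(D(n-1) + D(n-2)), starting from D(0)=1, D(1)=0.
Building up: D(2)=1, D(3)=2, D(4)=9, D(5)=44, D(6)=265, D(7)=1854, D(8)=14833, D(9)=133496, D(10)=1334961, D(11)=14684570.
Total arrangements: 11! = 39916800.
Probability = D(11)/11! = 1468457/3991680.

Final answer: D(11)/11! = 14684570/39916800 = 0.367879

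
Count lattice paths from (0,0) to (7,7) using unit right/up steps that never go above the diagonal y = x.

Total monotonic paths to (7,7): C(14,7) = 3432.
A path is bad iff it touches y = x + 1; reflecting its initial segment maps bad paths bijectively onto all paths to (6,8), of which there are C(14,8) = 3003.
Valid Dyck paths: 3432 - 3003.
(This is the Catalan number C_{7}.)

Final answer: C_{7} = 429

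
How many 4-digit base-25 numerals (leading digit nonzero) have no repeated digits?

First digit: 24 (nonzero). Second: 24 (not first). Third: 23, etc.
Total: 24 x 24 x 23 x 22.

Final answer: 291456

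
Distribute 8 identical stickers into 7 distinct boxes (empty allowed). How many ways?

Stars and bars: C(n+k-1, k-1) = C(14,6).

Final answer: C(14,6) = 3003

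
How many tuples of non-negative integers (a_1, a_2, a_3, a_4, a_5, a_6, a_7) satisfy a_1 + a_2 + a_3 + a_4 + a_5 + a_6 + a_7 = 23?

Stars and bars with 23 stars and 6 bars:
C(23+7-1, 7-1) = C(29,6).

Final answer: C(29,6) = 475020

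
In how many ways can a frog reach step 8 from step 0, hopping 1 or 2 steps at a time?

Let f(n) count the ways. The last step is size 1 or 2, so f(n) = f(n-1) + f(n-2) with f(1)=1, f(2)=2.
Iterating the recurrence: f(1)=1, f(2)=2, f(3)=3, f(4)=5, f(5)=8, f(6)=13, f(7)=21, f(8)=34.

Final answer: 34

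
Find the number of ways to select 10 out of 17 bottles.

C(17,10) = 17!/(10! x 7!).

Final answer: \binom{17}{10} = 19448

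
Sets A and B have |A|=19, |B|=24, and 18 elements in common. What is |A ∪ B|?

|A union B| = |A| + |B| - |A intersect B| = 19 + 24 - 18.

Final answer: 25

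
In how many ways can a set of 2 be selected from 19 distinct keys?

C(19,2) = 19!/(2! x (19-2)!).

Final answer: C(19,2) = 171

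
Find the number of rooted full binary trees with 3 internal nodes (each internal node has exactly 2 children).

The structures are counted by the Catalan number C_n. Here n = 3.
C_n = C(2n,n) - C(2n,n+1), so C_{3} = C(6,3) - C(6,4) = 20 - 15.

Final answer: C_{3} = 5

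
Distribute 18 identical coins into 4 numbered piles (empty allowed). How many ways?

Stars and bars: C(n+k-1, k-1) = C(21,3).

Final answer: C(21,3) = 1330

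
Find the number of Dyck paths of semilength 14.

Total monotonic paths to (14,14): C(28,14) = 40116600.
Paths that cross above y=x (reflection bijection): C(28,15) = 37442160.
Valid Dyck paths: 40116600 - 37442160.
(These counts are the Catalan numbers.)

Final answer: C_{14} = 2674440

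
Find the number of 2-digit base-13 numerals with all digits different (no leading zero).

First digit: 12 (nonzero). Second: 12 (not first). Third: 11, etc.
Total: 12 x 12.

Final answer: 144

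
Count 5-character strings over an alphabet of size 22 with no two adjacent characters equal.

First character: 22 choices. Each subsequent: 21 choices (must differ from the previous one).
Total: 22 x 21^4.

Final answer: 22 x 21^{4} = 4278582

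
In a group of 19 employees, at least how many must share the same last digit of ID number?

There are 10 possible values for last digit of ID number. With 19 employees and 10 categories, by pigeonhole: ceiling(19/10).

Final answer: 2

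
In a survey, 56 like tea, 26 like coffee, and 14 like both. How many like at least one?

|A union B| = |A| + |B| - |A intersect B| = 56 + 26 - 14.

Final answer: 68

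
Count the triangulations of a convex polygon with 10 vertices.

This is counted by the nth Catalan number C_n. Here n = 10 - 2 = 8.
C_n = (2n)!/(n!(n+1)!), so C_{8} = 16!/(8! x 9!) = C(16,8)/9 = 12870/9.

Final answer: C_{8} = 1430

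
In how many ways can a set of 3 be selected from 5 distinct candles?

C(5,3) = 5!/(3! x (5-3)!).

Final answer: C(5,3) = 10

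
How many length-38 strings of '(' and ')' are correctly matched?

This is a standard Catalan-number count: the answer is C_n. Here n = 19 (pairs).
C_n = (2n)!/(n!(n+1)!), so C_{19} = 38!/(19! x 20!) = C(38,19)/20 = 35345263800/20.

Final answer: C_{19} = 1767263190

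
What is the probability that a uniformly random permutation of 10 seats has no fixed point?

Derangements satisfy D(n) = (n-1)(D(n-1) + D(n-2)), starting from D(0)=1, D(1)=0.
Building up: D(2)=1, D(3)=2, D(4)=9, D(5)=44, D(6)=265, D(7)=1854, D(8)=14833, D(9)=133496, D(10)=1334961.
Total arrangements: 10! = 3628800.
Probability = D(10)/10! = 16481/44800.

Final answer: D(10)/10! = 1334961/3628800 = 0.367879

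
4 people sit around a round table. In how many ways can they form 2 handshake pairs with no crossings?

This is counted by the nth Catalan number C_n. Here n = 4/2 = 2.
Using C_0 = 1 and C_(k+1) = C_k x 2(2k+1)/(k+2), build up term by term: C_1=1, C_2=2.

Final answer: C_{2} = 2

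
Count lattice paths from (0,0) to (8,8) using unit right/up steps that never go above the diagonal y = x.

Total monotonic paths to (8,8): C(16,8) = 12870.
A path is bad iff it touches y = x + 1; reflecting its initial segment maps bad paths bijectively onto all paths to (7,9), of which there are C(16,9) = 11440.
Valid Dyck paths: 12870 - 11440.
(Check: C(16,8) - C(16,9) = C(16,8)/9, the Catalan number C_{8}.)

Final answer: C_{8} = 1430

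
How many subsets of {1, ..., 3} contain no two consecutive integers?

Let a(n) count such subsets of {1, ..., n}. Either n is excluded (a(n-1) ways) or n is included, forcing n-1 out (a(n-2) ways), so a(n) = a(n-1) + a(n-2) with a(1)=2, a(2)=3.
Building up term by term: a(1)=2, a(2)=3, a(3)=5.

Final answer: 5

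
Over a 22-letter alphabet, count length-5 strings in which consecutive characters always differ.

First character: 22 choices. Each subsequent: 21 choices (must differ from the previous one).
Total: 22 x 21^4.

Final answer: 22 x 21^{4} = 4278582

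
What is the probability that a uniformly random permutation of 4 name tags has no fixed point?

Derangements satisfy D(n) = (n-1)(D(n-1) + D(n-2)), starting from D(0)=1, D(1)=0.
Building up: D(2)=1, D(3)=2, D(4)=9.
Total arrangements: 4! = 24.
Probability = D(4)/4! = 3/8.

Final answer: D(4)/4! = 9/24 = 0.375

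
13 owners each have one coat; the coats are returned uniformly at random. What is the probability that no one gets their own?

Derangements satisfy D(n) = (n-1)(D(n-1) + D(n-2)), starting from D(0)=1, D(1)=0.
Building up: D(2)=1, D(3)=2, D(4)=9, D(5)=44, D(6)=265, D(7)=1854, D(8)=14833, D(9)=133496, D(10)=1334961, D(11)=14684570, D(12)=176214841, D(13)=2290792932.
Total arrangements: 13! = 6227020800.
Probability = D(13)/13! = 63633137/172972800.

Final answer: D(13)/13! = 2290792932/6227020800 = 0.367879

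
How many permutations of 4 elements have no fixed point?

Use the recurrence D(n) = (n-1)(D(n-1) + D(n-2)) with D(0)=1, D(1)=0.
D(2) = 1 x (0 + 1) = 1
D(3) = 2 x (1 + 0) = 2
D(4) = 3 x (D(3) + D(2)) = 3 x (2 + 1)

Final answer: D(4) = 9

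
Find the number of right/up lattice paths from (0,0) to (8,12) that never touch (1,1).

Total paths to (8,12): C(20,12) = 125970.
Paths through (1,1): C(2,1) x C(18,11) = 63648.
Avoiding (1,1): 125970 - 63648.

Final answer: 62322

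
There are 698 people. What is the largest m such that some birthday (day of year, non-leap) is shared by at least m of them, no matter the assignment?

There are 365 possible values for birthday (day of year, non-leap). With 698 people and 365 categories, by pigeonhole: ceiling(698/365).

Final answer: 2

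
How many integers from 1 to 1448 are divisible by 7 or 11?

Multiples of 7: 206. Multiples of 11: 131. Of both (lcm=77): 18.
By inclusion-exclusion: 206 + 131 - 18.

Final answer: 319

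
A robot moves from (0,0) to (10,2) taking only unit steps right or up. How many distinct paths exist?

Each path has 10 right steps and 2 up steps in some order (12 steps total).
Choose which 2 of the 12 steps are up: C(12,2).

Final answer: C(12,2) = 66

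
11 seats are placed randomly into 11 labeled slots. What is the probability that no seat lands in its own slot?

Use the recurrence D(n) = (n-1)(D(n-1) + D(n-2)) with D(0)=1, D(1)=0.
Building up: D(2)=1, D(3)=2, D(4)=9, D(5)=44, D(6)=265, D(7)=1854, D(8)=14833, D(9)=133496, D(10)=1334961, D(11)=14684570.
Total arrangements: 11! = 39916800.
Probability = D(11)/11! = 1468457/3991680.

Final answer: D(11)/11! = 14684570/39916800 = 0.367879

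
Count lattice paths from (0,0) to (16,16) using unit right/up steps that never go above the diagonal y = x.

Total monotonic paths to (16,16): C(32,16) = 601080390.
Reflecting each bad path at its first crossing gives a bijection with paths to (15,17): C(32,17) = 565722720.
Valid Dyck paths: 601080390 - 565722720.
(Equivalently, C_{16} = C(32,16)/17 = 601080390/17.)

Final answer: C_{16} = 35357670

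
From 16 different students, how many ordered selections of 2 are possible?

P(16,2) = 16!/(16-2)! = 16!/14!.

Final answer: P(16,2) = 240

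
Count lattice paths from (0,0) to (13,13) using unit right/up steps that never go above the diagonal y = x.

Total monotonic paths to (13,13): C(26,13) = 10400600.
A path is bad iff it touches y = x + 1; reflecting its initial segment maps bad paths bijectively onto all paths to (12,14), of which there are C(26,14) = 9657700.
Valid Dyck paths: 10400600 - 9657700.
(Check: C(26,13) - C(26,14) = C(26,13)/14, the Catalan number C_{13}.)

Final answer: C_{13} = 742900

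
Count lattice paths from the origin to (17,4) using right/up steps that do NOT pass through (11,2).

Total paths to (17,4): C(21,4) = 5985.
Paths through (11,2): C(13,2) x C(8,2) = 2184.
Avoiding (11,2): 5985 - 2184.

Final answer: 3801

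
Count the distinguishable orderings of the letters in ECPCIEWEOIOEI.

Letters (C:2, E:4, I:3, O:2, P:1, W:1). Total letters: 13.
Permutations = 13!/(4! x 3! x 2! x 2!).

Final answer: 10810800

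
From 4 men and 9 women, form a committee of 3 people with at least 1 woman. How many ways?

Sum over valid woman counts:
C(9,1)C(4,2) = 54
C(9,2)C(4,1) = 144
C(9,3)C(4,0) = 84
Total: 54 + 144 + 84.

Final answer: 282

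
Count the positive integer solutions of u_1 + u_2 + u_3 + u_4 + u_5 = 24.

Substitute u'_i = u_i - 1 (so u'_i >= 0). Then sum u'_i = 24 - 5 = 19.
Stars and bars: C(19+5-1, 5-1) = C(23,4).

Final answer: C(23,4) = 8855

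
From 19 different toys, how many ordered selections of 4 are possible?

P(19,4) = 19!/(19-4)! = 19!/15!.

Final answer: P(19,4) = 93024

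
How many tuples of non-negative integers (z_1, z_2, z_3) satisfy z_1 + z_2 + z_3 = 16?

Stars and bars with 16 stars and 2 bars:
C(16+3-1, 3-1) = C(18,2).

Final answer: C(18,2) = 153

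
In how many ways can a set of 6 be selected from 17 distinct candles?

C(17,6) = 17!/(6! x (17-6)!).

Final answer: C(17,6) = 12376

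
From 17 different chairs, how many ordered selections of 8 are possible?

P(17,8) = 17!/(17-8)! = 17!/9!.

Final answer: P(17,8) = 980179200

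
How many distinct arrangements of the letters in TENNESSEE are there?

Letters (E:4, N:2, S:2, T:1). Total letters: 9.
Permutations = 9!/(4! x 2! x 2!).

Final answer: 3780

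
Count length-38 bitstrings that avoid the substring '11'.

Classify by the final bit: ...0 gives a(n-1) strings, ...01 gives a(n-2) strings. Thus a(n) = a(n-1) + a(n-2) with a(1)=2, a(2)=3.
Building up term by term: a(1)=2, a(2)=3, a(3)=5, a(4)=8, a(5)=13, a(6)=21, a(7)=34, a(8)=55, a(9)=89, a(10)=144, a(11)=233, a(12)=377, a(13)=610, a(14)=987, a(15)=1597, a(16)=2584, a(17)=4181, a(18)=6765, a(19)=10946, a(20)=17711, a(21)=28657, a(22)=46368, a(23)=75025, a(24)=121393, a(25)=196418, a(26)=317811, a(27)=514229, a(28)=832040, a(29)=1346269, a(30)=2178309, a(31)=3524578, a(32)=5702887, a(33)=9227465, a(34)=14930352, a(35)=24157817, a(36)=39088169, a(37)=63245986, a(38)=102334155.

Final answer: 102334155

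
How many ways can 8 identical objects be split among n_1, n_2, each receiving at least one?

Substitute n'_i = n_i - 1 (so n'_i >= 0). Then sum n'_i = 8 - 2 = 6.
Stars and bars: C(6+2-1, 2-1) = C(7,1).

Final answer: C(7,1) = 7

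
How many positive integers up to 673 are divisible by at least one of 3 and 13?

Multiples of 3: 224. Multiples of 13: 51. Of both (lcm=39): 17.
By inclusion-exclusion: 224 + 51 - 17.

Final answer: 258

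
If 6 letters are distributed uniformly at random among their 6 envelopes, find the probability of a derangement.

Derangements satisfy D(n) = (n-1)(D(n-1) + D(n-2)), starting from D(0)=1, D(1)=0.
Building up: D(2)=1, D(3)=2, D(4)=9, D(5)=44, D(6)=265.
Total arrangements: 6! = 720.
Probability = D(6)/6! = 53/144.

Final answer: D(6)/6! = 265/720 = 0.368056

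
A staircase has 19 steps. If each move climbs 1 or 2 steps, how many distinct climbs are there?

Let f(n) count the ways. The last step is size 1 or 2, so f(n) = f(n-1) + f(n-2) with f(1)=1, f(2)=2.
Building up term by term: f(1)=1, f(2)=2, f(3)=3, f(4)=5, f(5)=8, f(6)=13, f(7)=21, f(8)=34, f(9)=55, f(10)=89, f(11)=144, f(12)=233, f(13)=377, f(14)=610, f(15)=987, f(16)=1597, f(17)=2584, f(18)=4181, f(19)=6765.

Final answer: 6765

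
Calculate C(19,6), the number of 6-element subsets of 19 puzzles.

C(19,6) = 19!/(6! x (19-6)!).

Final answer: C(19,6) = 27132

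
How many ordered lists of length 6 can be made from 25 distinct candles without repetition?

P(25,6) = 25!/(25-6)! = 25!/19!.

Final answer: P(25,6) = 127512000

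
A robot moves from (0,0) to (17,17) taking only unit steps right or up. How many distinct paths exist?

Each path has 17 right steps and 17 up steps in some order (34 steps total).
Choose which 17 of the 34 steps are up: C(34,17).

Final answer: C(34,17) = 2333606220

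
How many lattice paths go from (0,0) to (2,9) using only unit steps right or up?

Each path has 2 right steps and 9 up steps in some order (11 steps total).
Choose which 9 of the 11 steps are up: C(11,9).

Final answer: C(11,9) = 55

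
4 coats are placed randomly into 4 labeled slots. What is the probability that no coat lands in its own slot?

D(n) = (n-1)(D(n-1) + D(n-2)), D(0)=1, D(1)=0.
Building up: D(2)=1, D(3)=2, D(4)=9.
Total arrangements: 4! = 24.
Probability = D(4)/4! = 3/8.

Final answer: D(4)/4! = 9/24 = 0.375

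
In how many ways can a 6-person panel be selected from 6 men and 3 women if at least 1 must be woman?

Sum over valid woman counts:
C(3,1)C(6,5) = 18
C(3,2)C(6,4) = 45
C(3,3)C(6,3) = 20
Total: 18 + 45 + 20.

Final answer: 83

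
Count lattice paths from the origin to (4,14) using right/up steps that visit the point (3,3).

Paths (0,0)->(3,3): C(6,3) = 20.
Paths (3,3)->(4,14): C(12,11) = 12.
By multiplication principle: 20 x 12.

Final answer: 240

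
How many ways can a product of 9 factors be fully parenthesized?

The structures are counted by the Catalan number C_n. Here n = 9 - 1 = 8.
Using C_0 = 1 and C_(k+1) = C_k x 2(2k+1)/(k+2), build up term by term: C_1=1, C_2=2, C_3=5, C_4=14, C_5=42, C_6=132, C_7=429, C_8=1430.

Final answer: C_{8} = 1430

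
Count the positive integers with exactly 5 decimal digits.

The leading digit cannot be 0 (9 options); the other 4 digits can be anything (10 options each).
Total: 9 x 10^4.

Final answer: 90000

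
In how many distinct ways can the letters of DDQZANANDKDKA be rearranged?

Letters (A:3, D:4, K:2, N:2, Q:1, Z:1). Total letters: 13.
Permutations = 13!/(4! x 3! x 2! x 2!).

Final answer: 10810800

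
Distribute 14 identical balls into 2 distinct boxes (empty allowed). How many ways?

Stars and bars: C(n+k-1, k-1) = C(15,1).

Final answer: C(15,1) = 15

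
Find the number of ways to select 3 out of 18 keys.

C(18,3) = 18!/(3! x (18-3)!).

Final answer: C(18,3) = 816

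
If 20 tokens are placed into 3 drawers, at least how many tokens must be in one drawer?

By the pigeonhole principle: ceiling(20/3).

Final answer: 7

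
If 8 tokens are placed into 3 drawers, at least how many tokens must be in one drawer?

By the pigeonhole principle: ceiling(8/3).

Final answer: 3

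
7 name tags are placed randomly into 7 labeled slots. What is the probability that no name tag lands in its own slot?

D(n) = (n-1)(D(n-1) + D(n-2)), D(0)=1, D(1)=0.
Building up: D(2)=1, D(3)=2, D(4)=9, D(5)=44, D(6)=265, D(7)=1854.
Total arrangements: 7! = 5040.
Probability = D(7)/7! = 103/280.

Final answer: D(7)/7! = 1854/5040 = 0.367857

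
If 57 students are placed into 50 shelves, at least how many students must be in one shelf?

By the pigeonhole principle: ceiling(57/50).

Final answer: 2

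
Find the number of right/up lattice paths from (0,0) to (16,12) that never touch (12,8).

Total paths to (16,12): C(28,12) = 30421755.
Paths through (12,8): C(20,8) x C(8,4) = 8817900.
Avoiding (12,8): 30421755 - 8817900.

Final answer: 21603855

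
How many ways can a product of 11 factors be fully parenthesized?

The structures are counted by the Catalan number C_n. Here n = 11 - 1 = 10.
Using C_0 = 1 and C_(k+1) = C_k x 2(2k+1)/(k+2), build up term by term: C_1=1, C_2=2, C_3=5, C_4=14, C_5=42, C_6=132, C_7=429, C_8=1430, C_9=4862, C_10=16796.

Final answer: C_{10} = 16796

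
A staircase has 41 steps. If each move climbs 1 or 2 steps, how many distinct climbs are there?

Condition on the final move: it is a 1-step (f(n-1) ways to get there) or a 2-step (f(n-2) ways), so f(n) = f(n-1) + f(n-2), with f(1)=1, f(2)=2.
Iterating the recurrence: f(1)=1, f(2)=2, f(3)=3, f(4)=5, f(5)=8, f(6)=13, f(7)=21, f(8)=34, f(9)=55, f(10)=89, f(11)=144, f(12)=233, f(13)=377, f(14)=610, f(15)=987, f(16)=1597, f(17)=2584, f(18)=4181, f(19)=6765, f(20)=10946, f(21)=17711, f(22)=28657, f(23)=46368, f(24)=75025, f(25)=121393, f(26)=196418, f(27)=317811, f(28)=514229, f(29)=832040, f(30)=1346269, f(31)=2178309, f(32)=3524578, f(33)=5702887, f(34)=9227465, f(35)=14930352, f(36)=24157817, f(37)=39088169, f(38)=63245986, f(39)=102334155, f(40)=165580141, f(41)=267914296.

Final answer: 267914296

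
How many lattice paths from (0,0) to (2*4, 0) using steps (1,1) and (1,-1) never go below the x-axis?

Total monotonic paths to (4,4): C(8,4) = 70.
Paths that cross above y=x (reflection bijection): C(8,5) = 56.
Valid Dyck paths: 70 - 56.
(This is the Catalan number C_{4}.)

Final answer: C_{4} = 14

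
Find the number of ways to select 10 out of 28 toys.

C(28,10) = 28!/(10! x 18!).

Final answer: \binom{28}{10} = 13123110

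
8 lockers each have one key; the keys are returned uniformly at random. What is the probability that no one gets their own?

Use the recurrence D(n) = (n-1)(D(n-1) + D(n-2)) with D(0)=1, D(1)=0.
Building up: D(2)=1, D(3)=2, D(4)=9, D(5)=44, D(6)=265, D(7)=1854, D(8)=14833.
Total arrangements: 8! = 40320.
Probability = D(8)/8! = 2119/5760.

Final answer: D(8)/8! = 14833/40320 = 0.367882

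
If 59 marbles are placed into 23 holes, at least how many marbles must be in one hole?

By the pigeonhole principle: ceiling(59/23).

Final answer: 3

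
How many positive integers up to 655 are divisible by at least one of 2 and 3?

Multiples of 2: 327. Multiples of 3: 218. Of both (lcm=6): 109.
By inclusion-exclusion: 327 + 218 - 109.

Final answer: 436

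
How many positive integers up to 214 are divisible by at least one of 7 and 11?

Multiples of 7: 30. Multiples of 11: 19. Of both (lcm=77): 2.
By inclusion-exclusion: 30 + 19 - 2.

Final answer: 47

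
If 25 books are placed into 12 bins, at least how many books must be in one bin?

By the pigeonhole principle: ceiling(25/12).

Final answer: 3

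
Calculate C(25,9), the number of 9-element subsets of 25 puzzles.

C(25,9) = 25!/(9! x 16!).

Final answer: \binom{25}{9} = 2042975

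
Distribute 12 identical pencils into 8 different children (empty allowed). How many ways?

Stars and bars: C(n+k-1, k-1) = C(19,7).

Final answer: C(19,7) = 50388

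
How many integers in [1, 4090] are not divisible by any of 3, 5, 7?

|div by 3|=1363, |div by 5|=818, |div by 7|=584.
|div by 3&5|=272, |div by 3&7|=194, |div by 5&7|=116, |div by all|=38.
By inclusion-exclusion, divisible by at least one: 1363+818+584-272-194-116+38 = 2221.
Not divisible by any: 4090 - 2221.

Final answer: 1869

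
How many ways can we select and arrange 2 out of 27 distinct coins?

P(27,2) = 27!/(27-2)! = 27!/25!.

Final answer: P(27,2) = 702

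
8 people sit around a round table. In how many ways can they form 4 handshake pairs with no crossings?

This is counted by the nth Catalan number C_n. Here n = 8/2 = 4.
Using C_0 = 1 and C_(k+1) = C_k x 2(2k+1)/(k+2), build up term by term: C_1=1, C_2=2, C_3=5, C_4=14.

Final answer: C_{4} = 14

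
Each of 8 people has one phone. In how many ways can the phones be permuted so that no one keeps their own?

Use the recurrence D(n) = (n-1)(D(n-1) + D(n-2)) with D(0)=1, D(1)=0.
D(2) = 1 x (0 + 1) = 1
D(3) = 2 x (1 + 0) = 2
D(4) = 3 x (2 + 1) = 9
D(5) = 4 x (9 + 2) = 44
D(6) = 5 x (44 + 9) = 265
D(7) = 6 x (265 + 44) = 1854
D(8) = 7 x (D(7) + D(6)) = 7 x (1854 + 265)

Final answer: D(8) = 14833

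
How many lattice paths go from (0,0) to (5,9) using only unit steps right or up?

Each path has 5 right steps and 9 up steps in some order (14 steps total).
Choose which 9 of the 14 steps are up: C(14,9).

Final answer: C(14,9) = 2002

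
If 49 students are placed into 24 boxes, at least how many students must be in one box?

By the pigeonhole principle: ceiling(49/24).

Final answer: 3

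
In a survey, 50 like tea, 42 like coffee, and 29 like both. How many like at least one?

|A union B| = |A| + |B| - |A intersect B| = 50 + 42 - 29.

Final answer: 63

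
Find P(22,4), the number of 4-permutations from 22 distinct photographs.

P(22,4) = 22!/(22-4)! = 22!/18!.

Final answer: P(22,4) = 175560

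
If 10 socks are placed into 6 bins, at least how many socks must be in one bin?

By the pigeonhole principle: ceiling(10/6).

Final answer: 2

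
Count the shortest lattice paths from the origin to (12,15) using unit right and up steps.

Each path has 12 right steps and 15 up steps in some order (27 steps total).
Choose which 15 of the 27 steps are up: C(27,15).

Final answer: C(27,15) = 17383860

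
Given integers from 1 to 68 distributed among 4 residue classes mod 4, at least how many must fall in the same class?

By pigeonhole with 68 objects and 4 categories: ceiling(68/4).

Final answer: 17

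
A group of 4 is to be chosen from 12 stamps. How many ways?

C(12,4) = 12!/(4! x (12-4)!).

Final answer: C(12,4) = 495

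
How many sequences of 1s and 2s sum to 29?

Condition on the final move: it is a 1-step (f(n-1) ways to get there) or a 2-step (f(n-2) ways), so f(n) = f(n-1) + f(n-2), with f(1)=1, f(2)=2.
Iterating the recurrence: f(1)=1, f(2)=2, f(3)=3, f(4)=5, f(5)=8, f(6)=13, f(7)=21, f(8)=34, f(9)=55, f(10)=89, f(11)=144, f(12)=233, f(13)=377, f(14)=610, f(15)=987, f(16)=1597, f(17)=2584, f(18)=4181, f(19)=6765, f(20)=10946, f(21)=17711, f(22)=28657, f(23)=46368, f(24)=75025, f(25)=121393, f(26)=196418, f(27)=317811, f(28)=514229, f(29)=832040.

Final answer: 832040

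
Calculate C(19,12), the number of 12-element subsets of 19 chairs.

C(19,12) = 19!/(12! x 7!).

Final answer: \binom{19}{12} = 50388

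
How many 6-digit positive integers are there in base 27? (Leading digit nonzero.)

These are the integers in [27^5, 27^6), so the count is 27^6 - 27^5 = 26 x 27^5.

Final answer: 373071582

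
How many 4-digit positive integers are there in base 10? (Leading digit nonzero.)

In base 10, the leading digit has 9 choices (1..9); each of the remaining 3 digits has 10 choices.
Total: 9 x 10^3.

Final answer: 9000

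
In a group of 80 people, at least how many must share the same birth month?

There are 12 possible values for birth month. With 80 people and 12 categories, by pigeonhole: ceiling(80/12).

Final answer: 7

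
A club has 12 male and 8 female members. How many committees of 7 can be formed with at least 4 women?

Sum over valid woman counts:
C(8,4)C(12,3) = 15400
C(8,5)C(12,2) = 3696
C(8,6)C(12,1) = 336
C(8,7)C(12,0) = 8
Total: 15400 + 3696 + 336 + 8.

Final answer: 19440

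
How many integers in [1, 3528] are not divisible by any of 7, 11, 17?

|div by 7|=504, |div by 11|=320, |div by 17|=207.
|div by 7&11|=45, |div by 7&17|=29, |div by 11&17|=18, |div by all|=2.
By inclusion-exclusion, divisible by at least one: 504+320+207-45-29-18+2 = 941.
Not divisible by any: 3528 - 941.

Final answer: 2587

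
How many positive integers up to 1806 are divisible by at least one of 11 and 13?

Multiples of 11: 164. Multiples of 13: 138. Of both (lcm=143): 12.
By inclusion-exclusion: 164 + 138 - 12.

Final answer: 290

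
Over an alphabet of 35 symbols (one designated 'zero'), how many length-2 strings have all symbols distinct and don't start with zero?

The leading digit has 34 choices (anything but zero); the next has 34 (anything but the first), then 33, and so on, one fewer each time.
Total: 34 x 34.

Final answer: 1156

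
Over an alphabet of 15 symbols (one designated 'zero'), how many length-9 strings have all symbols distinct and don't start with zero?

The leading digit has 14 choices (anything but zero); the next has 14 (anything but the first), then 13, and so on, one fewer each time.
Total: 14 x 14 x 13 x 12 x 11 x 10 x 9 x 8 x 7.

Final answer: 1695133440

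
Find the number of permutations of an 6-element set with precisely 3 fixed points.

Choose which 3 elements are fixed: C(6,3) = 20.
Derange the remaining 3 using D(j) = (j-1)(D(j-1) + D(j-2)), D(0)=1, D(1)=0: D(2)=1, D(3)=2.
Total: 20 x 2.

Final answer: C(6,3) D(3) = 40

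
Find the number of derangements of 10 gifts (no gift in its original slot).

Use the recurrence D(n) = (n-1)(D(n-1) + D(n-2)) with D(0)=1, D(1)=0.
D(2) = 1 x (0 + 1) = 1
D(3) = 2 x (1 + 0) = 2
D(4) = 3 x (2 + 1) = 9
D(5) = 4 x (9 + 2) = 44
D(6) = 5 x (44 + 9) = 265
D(7) = 6 x (265 + 44) = 1854
D(8) = 7 x (1854 + 265) = 14833
D(9) = 8 x (14833 + 1854) = 133496
D(10) = 9 x (D(9) + D(8)) = 9 x (133496 + 14833)

Final answer: D(10) = 1334961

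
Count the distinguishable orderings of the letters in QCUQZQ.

Letters (C:1, Q:3, U:1, Z:1). Total letters: 6.
Permutations = 6!/(3!).

Final answer: 120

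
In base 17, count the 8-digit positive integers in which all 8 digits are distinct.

First digit: 16 (nonzero). Second: 16 (not first). Third: 15, etc.
Total: 16 x 16 x 15 x 14 x 13 x 12 x 11 x 10.

Final answer: 922521600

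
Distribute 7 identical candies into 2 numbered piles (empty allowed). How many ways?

Stars and bars: C(n+k-1, k-1) = C(8,1).

Final answer: C(8,1) = 8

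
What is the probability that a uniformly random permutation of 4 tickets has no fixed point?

Use the recurrence D(n) = (n-1)(D(n-1) + D(n-2)) with D(0)=1, D(1)=0.
Building up: D(2)=1, D(3)=2, D(4)=9.
Total arrangements: 4! = 24.
Probability = D(4)/4! = 3/8.

Final answer: D(4)/4! = 9/24 = 0.375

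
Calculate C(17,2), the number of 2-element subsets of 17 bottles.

C(17,2) = 17!/(2! x (17-2)!).

Final answer: C(17,2) = 136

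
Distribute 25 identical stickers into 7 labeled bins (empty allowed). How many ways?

Stars and bars: C(n+k-1, k-1) = C(31,6).

Final answer: C(31,6) = 736281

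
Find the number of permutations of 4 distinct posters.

The number of ways to arrange 4 distinct objects is 4!.

Final answer: 4! = 24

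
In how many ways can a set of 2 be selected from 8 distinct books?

C(8,2) = 8!/(2! x (8-2)!).

Final answer: C(8,2) = 28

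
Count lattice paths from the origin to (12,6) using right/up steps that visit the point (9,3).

Paths (0,0)->(9,3): C(12,3) = 220.
Paths (9,3)->(12,6): C(6,3) = 20.
By multiplication principle: 220 x 20.

Final answer: 4400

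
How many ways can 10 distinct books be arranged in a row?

The number of ways to arrange 10 distinct objects is 10!.

Final answer: 10! = 3628800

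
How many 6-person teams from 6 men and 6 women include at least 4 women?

Sum over valid woman counts:
C(6,4)C(6,2) = 225
C(6,5)C(6,1) = 36
C(6,6)C(6,0) = 1
Total: 225 + 36 + 1.

Final answer: 262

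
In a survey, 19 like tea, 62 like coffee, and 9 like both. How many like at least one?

|A union B| = |A| + |B| - |A intersect B| = 19 + 62 - 9.

Final answer: 72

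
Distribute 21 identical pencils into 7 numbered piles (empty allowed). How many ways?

Stars and bars: C(n+k-1, k-1) = C(27,6).

Final answer: C(27,6) = 296010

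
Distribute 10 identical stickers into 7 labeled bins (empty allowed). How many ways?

Stars and bars: C(n+k-1, k-1) = C(16,6).

Final answer: C(16,6) = 8008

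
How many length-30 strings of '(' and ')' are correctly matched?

This is a standard Catalan-number count: the answer is C_n. Here n = 15 (pairs).
Using C_0 = 1 and C_(k+1) = C_k x 2(2k+1)/(k+2), build up term by term: C_1=1, C_2=2, C_3=5, C_4=14, C_5=42, C_6=132, C_7=429, C_8=1430, C_9=4862, C_10=16796, C_11=58786, C_12=208012, C_13=742900, C_14=2674440, C_15=9694845.

Final answer: C_{15} = 9694845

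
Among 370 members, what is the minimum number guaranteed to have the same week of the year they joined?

There are 52 possible values for week of the year they joined. With 370 members and 52 categories, by pigeonhole: ceiling(370/52).

Final answer: 8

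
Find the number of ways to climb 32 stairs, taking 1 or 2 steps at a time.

Condition on the final move: it is a 1-step (f(n-1) ways to get there) or a 2-step (f(n-2) ways), so f(n) = f(n-1) + f(n-2), with f(1)=1, f(2)=2.
Computing successive values: f(1)=1, f(2)=2, f(3)=3, f(4)=5, f(5)=8, f(6)=13, f(7)=21, f(8)=34, f(9)=55, f(10)=89, f(11)=144, f(12)=233, f(13)=377, f(14)=610, f(15)=987, f(16)=1597, f(17)=2584, f(18)=4181, f(19)=6765, f(20)=10946, f(21)=17711, f(22)=28657, f(23)=46368, f(24)=75025, f(25)=121393, f(26)=196418, f(27)=317811, f(28)=514229, f(29)=832040, f(30)=1346269, f(31)=2178309, f(32)=3524578.

Final answer: 3524578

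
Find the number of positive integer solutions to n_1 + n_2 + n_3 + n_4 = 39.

Substitute n'_i = n_i - 1 (so n'_i >= 0). Then sum n'_i = 39 - 4 = 35.
Stars and bars: C(35+4-1, 4-1) = C(38,3).

Final answer: C(38,3) = 8436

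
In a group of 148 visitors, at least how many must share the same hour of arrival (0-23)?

There are 24 possible values for hour of arrival (0-23). With 148 visitors and 24 categories, by pigeonhole: ceiling(148/24).

Final answer: 7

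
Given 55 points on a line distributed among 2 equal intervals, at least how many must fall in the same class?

By pigeonhole with 55 objects and 2 categories: ceiling(55/2).

Final answer: 28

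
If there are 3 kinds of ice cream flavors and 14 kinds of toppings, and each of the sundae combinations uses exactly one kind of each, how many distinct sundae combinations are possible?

By the multiplication principle: 3 x 14.

Final answer: 42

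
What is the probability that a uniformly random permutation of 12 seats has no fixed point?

Use the recurrence D(n) = (n-1)(D(n-1) + D(n-2)) with D(0)=1, D(1)=0.
Building up: D(2)=1, D(3)=2, D(4)=9, D(5)=44, D(6)=265, D(7)=1854, D(8)=14833, D(9)=133496, D(10)=1334961, D(11)=14684570, D(12)=176214841.
Total arrangements: 12! = 479001600.
Probability = D(12)/12! = 16019531/43545600.

Final answer: D(12)/12! = 176214841/479001600 = 0.367879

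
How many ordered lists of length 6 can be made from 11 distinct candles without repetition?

P(11,6) = 11!/(11-6)! = 11!/5!.

Final answer: P(11,6) = 332640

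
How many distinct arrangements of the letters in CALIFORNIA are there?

Letters (A:2, C:1, F:1, I:2, L:1, N:1, O:1, R:1). Total letters: 10.
Permutations = 10!/(2! x 2!).

Final answer: 907200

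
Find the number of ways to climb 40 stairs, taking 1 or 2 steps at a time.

Condition on the final move: it is a 1-step (f(n-1) ways to get there) or a 2-step (f(n-2) ways), so f(n) = f(n-1) + f(n-2), with f(1)=1, f(2)=2.
Building up term by term: f(1)=1, f(2)=2, f(3)=3, f(4)=5, f(5)=8, f(6)=13, f(7)=21, f(8)=34, f(9)=55, f(10)=89, f(11)=144, f(12)=233, f(13)=377, f(14)=610, f(15)=987, f(16)=1597, f(17)=2584, f(18)=4181, f(19)=6765, f(20)=10946, f(21)=17711, f(22)=28657, f(23)=46368, f(24)=75025, f(25)=121393, f(26)=196418, f(27)=317811, f(28)=514229, f(29)=832040, f(30)=1346269, f(31)=2178309, f(32)=3524578, f(33)=5702887, f(34)=9227465, f(35)=14930352, f(36)=24157817, f(37)=39088169, f(38)=63245986, f(39)=102334155, f(40)=165580141.

Final answer: 165580141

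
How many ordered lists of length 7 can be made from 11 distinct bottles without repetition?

P(11,7) = 11!/(11-7)! = 11!/4!.

Final answer: P(11,7) = 1663200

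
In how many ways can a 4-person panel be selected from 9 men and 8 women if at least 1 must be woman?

Sum over valid woman counts:
C(8,1)C(9,3) = 672
C(8,2)C(9,2) = 1008
C(8,3)C(9,1) = 504
C(8,4)C(9,0) = 70
Total: 672 + 1008 + 504 + 70.

Final answer: 2254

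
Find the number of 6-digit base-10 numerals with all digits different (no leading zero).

The leading digit has 9 choices (anything but zero); the next has 9 (anything but the first), then 8, and so on, one fewer each time.
Total: 9 x 9 x 8 x 7 x 6 x 5.

Final answer: 136080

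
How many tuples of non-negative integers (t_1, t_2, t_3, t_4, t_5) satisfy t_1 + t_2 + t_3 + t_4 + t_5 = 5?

Stars and bars with 5 stars and 4 bars:
C(5+5-1, 5-1) = C(9,4).

Final answer: C(9,4) = 126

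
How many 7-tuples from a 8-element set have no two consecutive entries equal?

Let g(n) count such strings. g(1) = 8, and each valid string of length n-1 extends in 7 ways (any symbol but the last), so g(n) = 7 g(n-1).
Total: g(7) = 8 x 7^6.

Final answer: 8 x 7^{6} = 941192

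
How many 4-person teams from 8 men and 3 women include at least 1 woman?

Sum over valid woman counts:
C(3,1)C(8,3) = 168
C(3,2)C(8,2) = 84
C(3,3)C(8,1) = 8
Total: 168 + 84 + 8.

Final answer: 260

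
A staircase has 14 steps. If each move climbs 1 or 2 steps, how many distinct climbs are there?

Condition on the final move: it is a 1-step (f(n-1) ways to get there) or a 2-step (f(n-2) ways), so f(n) = f(n-1) + f(n-2), with f(1)=1, f(2)=2.
Iterating the recurrence: f(1)=1, f(2)=2, f(3)=3, f(4)=5, f(5)=8, f(6)=13, f(7)=21, f(8)=34, f(9)=55, f(10)=89, f(11)=144, f(12)=233, f(13)=377, f(14)=610.

Final answer: 610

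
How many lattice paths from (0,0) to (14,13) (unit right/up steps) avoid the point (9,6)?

Total paths to (14,13): C(27,13) = 20058300.
Paths through (9,6): C(15,6) x C(12,7) = 3963960.
Avoiding (9,6): 20058300 - 3963960.

Final answer: 16094340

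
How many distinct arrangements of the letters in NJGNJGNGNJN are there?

Letters (G:3, J:3, N:5). Total letters: 11.
Permutations = 11!/(5! x 3! x 3!).

Final answer: 9240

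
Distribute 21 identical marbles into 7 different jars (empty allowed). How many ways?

Stars and bars: C(n+k-1, k-1) = C(27,6).

Final answer: C(27,6) = 296010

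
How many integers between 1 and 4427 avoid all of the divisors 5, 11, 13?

|div by 5|=885, |div by 11|=402, |div by 13|=340.
|div by 5&11|=80, |div by 5&13|=68, |div by 11&13|=30, |div by all|=6.
By inclusion-exclusion, divisible by at least one: 885+402+340-80-68-30+6 = 1455.
Not divisible by any: 4427 - 1455.

Final answer: 2972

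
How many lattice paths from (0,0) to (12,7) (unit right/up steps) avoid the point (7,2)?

Total paths to (12,7): C(19,7) = 50388.
Paths through (7,2): C(9,2) x C(10,5) = 9072.
Avoiding (7,2): 50388 - 9072.

Final answer: 41316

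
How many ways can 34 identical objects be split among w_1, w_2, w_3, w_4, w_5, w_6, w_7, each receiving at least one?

Substitute w'_i = w_i - 1 (so w'_i >= 0). Then sum w'_i = 34 - 7 = 27.
Stars and bars: C(27+7-1, 7-1) = C(33,6).

Final answer: C(33,6) = 1107568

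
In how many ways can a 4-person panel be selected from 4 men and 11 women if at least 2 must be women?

Sum over valid woman counts:
C(11,2)C(4,2) = 330
C(11,3)C(4,1) = 660
C(11,4)C(4,0) = 330
Total: 330 + 660 + 330.

Final answer: 1320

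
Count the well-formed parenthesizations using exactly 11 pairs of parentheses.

The structures are counted by the Catalan number C_n. Here n = 11 (pairs).
C_n = C(2n,n)/(n+1), so C_{11} = C(22,11)/12 = 705432/12.

Final answer: C_{11} = 58786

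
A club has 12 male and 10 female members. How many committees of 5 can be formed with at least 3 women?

Sum over valid woman counts:
C(10,3)C(12,2) = 7920
C(10,4)C(12,1) = 2520
C(10,5)C(12,0) = 252
Total: 7920 + 2520 + 252.

Final answer: 10692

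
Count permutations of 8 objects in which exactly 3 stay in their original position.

Choose which 3 elements are fixed: C(8,3) = 56.
Derange the remaining 5 using D(j) = (j-1)(D(j-1) + D(j-2)), D(0)=1, D(1)=0: D(2)=1, D(3)=2, D(4)=9, D(5)=44.
Total: 56 x 44.

Final answer: C(8,3) D(5) = 2464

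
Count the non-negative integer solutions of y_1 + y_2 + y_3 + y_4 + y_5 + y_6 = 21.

Stars and bars with 21 stars and 5 bars:
C(21+6-1, 6-1) = C(26,5).

Final answer: C(26,5) = 65780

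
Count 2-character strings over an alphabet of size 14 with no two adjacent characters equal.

First character: 14 choices. Each subsequent: 13 choices (must differ from the previous one).
Total: 14 x 13^1.

Final answer: 14 x 13^{1} = 182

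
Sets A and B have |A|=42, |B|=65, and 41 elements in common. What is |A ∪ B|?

|A union B| = |A| + |B| - |A intersect B| = 42 + 65 - 41.

Final answer: 66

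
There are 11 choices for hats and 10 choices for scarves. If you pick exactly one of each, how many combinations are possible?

By the multiplication principle: 11 x 10.

Final answer: 110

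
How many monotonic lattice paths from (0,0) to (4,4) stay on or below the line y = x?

Total monotonic paths to (4,4): C(8,4) = 70.
Reflecting each bad path at its first crossing gives a bijection with paths to (3,5): C(8,5) = 56.
Valid Dyck paths: 70 - 56.
(This is the Catalan number C_{4}.)

Final answer: C_{4} = 14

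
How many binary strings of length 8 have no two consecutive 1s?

Classify by the final bit: ...0 gives a(n-1) strings, ...01 gives a(n-2) strings. Thus a(n) = a(n-1) + a(n-2) with a(1)=2, a(2)=3.
Computing successive values: a(1)=2, a(2)=3, a(3)=5, a(4)=8, a(5)=13, a(6)=21, a(7)=34, a(8)=55.

Final answer: 55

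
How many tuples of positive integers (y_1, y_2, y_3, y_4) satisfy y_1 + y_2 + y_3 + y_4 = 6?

Substitute y'_i = y_i - 1 (so y'_i >= 0). Then sum y'_i = 6 - 4 = 2.
Stars and bars: C(2+4-1, 4-1) = C(5,3).

Final answer: C(5,3) = 10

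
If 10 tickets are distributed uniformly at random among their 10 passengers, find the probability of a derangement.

D(n) = (n-1)(D(n-1) + D(n-2)), D(0)=1, D(1)=0.
Building up: D(2)=1, D(3)=2, D(4)=9, D(5)=44, D(6)=265, D(7)=1854, D(8)=14833, D(9)=133496, D(10)=1334961.
Total arrangements: 10! = 3628800.
Probability = D(10)/10! = 16481/44800.

Final answer: D(10)/10! = 1334961/3628800 = 0.367879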